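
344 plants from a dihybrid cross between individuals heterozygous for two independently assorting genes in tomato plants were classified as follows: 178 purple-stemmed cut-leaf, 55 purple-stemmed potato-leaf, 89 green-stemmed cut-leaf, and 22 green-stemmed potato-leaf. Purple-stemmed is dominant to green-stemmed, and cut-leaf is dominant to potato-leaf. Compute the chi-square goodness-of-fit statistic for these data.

11.959

A dihybrid F₂ with independent assortment and complete dominance at both loci gives a 9:3:3:1 phenotypic ratio.
Total ratio parts = 16. Expected numbers out of 344:
  purple-stemmed cut-leaf: 344 × 9/16 = 193.5
  purple-stemmed potato-leaf: 344 × 3/16 = 64.5
  green-stemmed cut-leaf: 344 × 3/16 = 64.5
  green-stemmed potato-leaf: 344 × 1/16 = 21.5
χ² = Σ (O − E)² / E
  purple-stemmed cut-leaf: (178 − 193.5)² / 193.5 = 1.2416
  purple-stemmed potato-leaf: (55 − 64.5)² / 64.5 = 1.3992
  green-stemmed cut-leaf: (89 − 64.5)² / 64.5 = 9.3062
  green-stemmed potato-leaf: (22 − 21.5)² / 21.5 = 0.0116
χ² = 1.2416 + 1.3992 + 9.3062 + 0.0116 = 11.9586 ≈ 11.959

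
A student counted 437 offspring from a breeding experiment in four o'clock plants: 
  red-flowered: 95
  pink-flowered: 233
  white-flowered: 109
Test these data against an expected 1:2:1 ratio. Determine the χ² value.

The 1:2:1 ratio has 4 parts, so with N = 437 the expected counts are:
  red-flowered: 437 × 1/4 = 109.25
  pink-flowered: 437 × 2/4 = 218.5
  white-flowered: 437 × 1/4 = 109.25
χ² = Σ (O − E)² / E
  red-flowered: (95 − 109.25)² / 109.25 = 1.8587
  pink-flowered: (233 − 218.5)² / 218.5 = 0.9622
  white-flowered: (109 − 109.25)² / 109.25 = 0.0006
χ² = 1.8587 + 0.9622 + 0.0006 = 2.8215 ≈ 2.822

2.822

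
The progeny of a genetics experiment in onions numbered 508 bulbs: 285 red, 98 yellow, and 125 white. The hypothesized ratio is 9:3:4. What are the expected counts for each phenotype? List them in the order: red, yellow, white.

285.75, 95.25, 127

Total ratio parts = 16. Expected numbers out of 508:
  red: 508 × 9/16 = 285.75
  yellow: 508 × 3/16 = 95.25
  white: 508 × 4/16 = 127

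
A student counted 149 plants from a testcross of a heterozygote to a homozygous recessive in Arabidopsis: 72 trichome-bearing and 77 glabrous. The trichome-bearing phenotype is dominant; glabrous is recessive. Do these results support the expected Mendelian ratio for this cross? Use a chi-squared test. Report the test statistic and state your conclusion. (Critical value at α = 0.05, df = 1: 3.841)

0.168; consistent

A testcross of a heterozygote (Aa × aa) gives a 1:1 phenotypic ratio.
Under the 1:1 hypothesis (Σ ratio = 2, N = 149):
  trichome-bearing: 149 × 1/2 = 74.5
  glabrous: 149 × 1/2 = 74.5
χ² = Σ (O − E)² / E
  trichome-bearing: (72 − 74.5)² / 74.5 = 0.0839
  glabrous: (77 − 74.5)² / 74.5 = 0.0839
χ² = 0.0839 + 0.0839 = 0.1678 ≈ 0.168
Degrees of freedom = 2 − 1 = 1; critical value at α = 0.05 is 3.841.
Since 0.168 < 3.841, we fail to reject the null hypothesis — the data are consistent with the 1:1 ratio.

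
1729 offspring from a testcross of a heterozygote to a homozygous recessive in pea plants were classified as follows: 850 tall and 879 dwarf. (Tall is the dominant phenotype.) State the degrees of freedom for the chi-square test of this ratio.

1

A testcross of a heterozygote (Aa × aa) gives a 1:1 phenotypic ratio.
A goodness-of-fit test with 2 phenotype classes has df = 2 − 1 = 1.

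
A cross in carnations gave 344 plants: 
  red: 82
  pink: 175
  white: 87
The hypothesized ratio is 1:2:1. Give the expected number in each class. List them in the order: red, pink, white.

86, 172, 86

Total ratio parts = 4. Expected numbers out of 344:
  red: 344 × 1/4 = 86
  pink: 344 × 2/4 = 172
  white: 344 × 1/4 = 86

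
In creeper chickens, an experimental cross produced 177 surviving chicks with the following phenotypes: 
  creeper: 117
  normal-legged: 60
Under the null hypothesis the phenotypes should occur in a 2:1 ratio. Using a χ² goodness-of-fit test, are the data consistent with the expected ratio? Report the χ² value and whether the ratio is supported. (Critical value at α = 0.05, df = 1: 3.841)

0.025; consistent

Total ratio parts = 3. Expected numbers out of 177:
  creeper: 177 × 2/3 = 118
  normal-legged: 177 × 1/3 = 59
χ² = Σ (O − E)² / E
  creeper: (117 − 118)² / 118 = 0.0085
  normal-legged: (60 − 59)² / 59 = 0.0169
χ² = 0.0085 + 0.0169 = 0.0254 ≈ 0.025
Degrees of freedom = 2 − 1 = 1; critical value at α = 0.05 is 3.841.
Since 0.025 < 3.841, we fail to reject the null hypothesis — the data are consistent with the 2:1 ratio.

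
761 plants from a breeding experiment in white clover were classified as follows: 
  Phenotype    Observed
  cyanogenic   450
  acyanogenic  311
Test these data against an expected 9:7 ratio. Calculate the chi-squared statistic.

Under the 9:7 hypothesis (Σ ratio = 16, N = 761):
  cyanogenic: 761 × 9/16 = 428.0625
  acyanogenic: 761 × 7/16 = 332.9375
χ² = Σ (O − E)² / E
  cyanogenic: (450 − 428.0625)² / 428.0625 = 1.1243
  acyanogenic: (311 − 332.9375)² / 332.9375 = 1.4455
χ² = 1.1243 + 1.4455 = 2.5698 ≈ 2.570

2.570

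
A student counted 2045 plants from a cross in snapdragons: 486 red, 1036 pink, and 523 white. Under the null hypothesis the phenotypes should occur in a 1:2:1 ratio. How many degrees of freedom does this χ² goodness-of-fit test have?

2

A goodness-of-fit test with 3 phenotype classes has df = 3 − 1 = 2.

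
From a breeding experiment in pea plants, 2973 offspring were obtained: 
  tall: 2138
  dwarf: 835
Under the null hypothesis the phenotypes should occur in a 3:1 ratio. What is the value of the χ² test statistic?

Total ratio parts = 4. Expected numbers out of 2973:
  tall: 2973 × 3/4 = 2229.75
  dwarf: 2973 × 1/4 = 743.25
χ² = Σ (O − E)² / E
  tall: (2138 − 2229.75)² / 2229.75 = 3.7753
  dwarf: (835 − 743.25)² / 743.25 = 11.3260
χ² = 3.7753 + 11.3260 = 15.1013 ≈ 15.101

15.101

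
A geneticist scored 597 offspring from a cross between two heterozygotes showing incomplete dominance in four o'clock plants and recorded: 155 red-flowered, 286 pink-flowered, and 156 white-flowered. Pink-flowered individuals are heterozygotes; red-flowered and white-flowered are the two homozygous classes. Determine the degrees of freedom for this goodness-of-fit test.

2

With incomplete dominance, a heterozygote × heterozygote cross gives a 1:2:1 phenotypic ratio.
A goodness-of-fit test with 3 phenotype classes has df = 3 − 1 = 2.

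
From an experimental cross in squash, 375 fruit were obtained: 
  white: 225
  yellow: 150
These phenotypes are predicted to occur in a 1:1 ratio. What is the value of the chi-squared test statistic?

15.000

Total ratio parts = 2. Expected numbers out of 375:
  white: 375 × 1/2 = 187.5
  yellow: 375 × 1/2 = 187.5
χ² = Σ (O − E)² / E
  white: (225 − 187.5)² / 187.5 = 7.5000
  yellow: (150 − 187.5)² / 187.5 = 7.5000
χ² = 7.5000 + 7.5000 = 15.000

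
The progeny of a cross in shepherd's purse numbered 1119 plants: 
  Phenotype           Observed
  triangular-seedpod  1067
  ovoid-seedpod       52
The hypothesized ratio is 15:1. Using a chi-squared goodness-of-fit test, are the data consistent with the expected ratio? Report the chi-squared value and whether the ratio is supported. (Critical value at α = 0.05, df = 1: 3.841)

Total ratio parts = 16. Expected numbers out of 1119:
  triangular-seedpod: 1119 × 15/16 = 1049.0625
  ovoid-seedpod: 1119 × 1/16 = 69.9375
χ² = Σ (O − E)² / E
  triangular-seedpod: (1067 − 1049.0625)² / 1049.0625 = 0.3067
  ovoid-seedpod: (52 − 69.9375)² / 69.9375 = 4.6006
χ² = 0.3067 + 4.6006 = 4.9073 ≈ 4.907
Degrees of freedom = 2 − 1 = 1; critical value at α = 0.05 is 3.841.
Since 4.907 > 3.841, we reject the null hypothesis — the data do not fit the 15:1 ratio.

4.907; not consistent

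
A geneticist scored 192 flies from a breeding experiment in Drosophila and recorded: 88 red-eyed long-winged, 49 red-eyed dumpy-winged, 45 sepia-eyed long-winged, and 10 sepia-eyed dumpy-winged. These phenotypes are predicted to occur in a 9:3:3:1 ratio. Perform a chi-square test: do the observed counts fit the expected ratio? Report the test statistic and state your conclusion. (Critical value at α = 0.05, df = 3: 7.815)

10.981; not consistent

The 9:3:3:1 ratio has 16 parts, so with N = 192 the expected counts are:
  red-eyed long-winged: 192 × 9/16 = 108
  red-eyed dumpy-winged: 192 × 3/16 = 36
  sepia-eyed long-winged: 192 × 3/16 = 36
  sepia-eyed dumpy-winged: 192 × 1/16 = 12
χ² = Σ (O − E)² / E
  red-eyed long-winged: (88 − 108)² / 108 = 3.7037
  red-eyed dumpy-winged: (49 − 36)² / 36 = 4.6944
  sepia-eyed long-winged: (45 − 36)² / 36 = 2.2500
  sepia-eyed dumpy-winged: (10 − 12)² / 12 = 0.3333
χ² = 3.7037 + 4.6944 + 2.2500 + 0.3333 = 10.9814 ≈ 10.981
Degrees of freedom = 4 − 1 = 3; critical value at α = 0.05 is 7.815.
Since 10.981 > 7.815, we reject the null hypothesis — the data do not fit the 9:3:3:1 ratio.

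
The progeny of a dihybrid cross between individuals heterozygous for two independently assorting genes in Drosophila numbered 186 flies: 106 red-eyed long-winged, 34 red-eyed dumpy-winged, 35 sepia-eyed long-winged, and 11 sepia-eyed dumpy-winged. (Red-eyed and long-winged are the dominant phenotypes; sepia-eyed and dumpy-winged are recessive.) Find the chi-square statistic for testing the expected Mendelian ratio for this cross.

0.074

A dihybrid F₂ with independent assortment and complete dominance at both loci gives a 9:3:3:1 phenotypic ratio.
The 9:3:3:1 ratio has 16 parts, so with N = 186 the expected counts are:
  red-eyed long-winged: 186 × 9/16 = 104.625
  red-eyed dumpy-winged: 186 × 3/16 = 34.875
  sepia-eyed long-winged: 186 × 3/16 = 34.875
  sepia-eyed dumpy-winged: 186 × 1/16 = 11.625
χ² = Σ (O − E)² / E
  red-eyed long-winged: (106 − 104.625)² / 104.625 = 0.0181
  red-eyed dumpy-winged: (34 − 34.875)² / 34.875 = 0.0220
  sepia-eyed long-winged: (35 − 34.875)² / 34.875 = 0.0004
  sepia-eyed dumpy-winged: (11 − 11.625)² / 11.625 = 0.0336
χ² = 0.0181 + 0.0220 + 0.0004 + 0.0336 = 0.0741 ≈ 0.074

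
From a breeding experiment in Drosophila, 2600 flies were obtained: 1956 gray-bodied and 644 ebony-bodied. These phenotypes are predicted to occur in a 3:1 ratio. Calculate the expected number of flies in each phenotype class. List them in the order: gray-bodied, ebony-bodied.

1950, 650

Under the 3:1 hypothesis (Σ ratio = 4, N = 2600):
  gray-bodied: 2600 × 3/4 = 1950
  ebony-bodied: 2600 × 1/4 = 650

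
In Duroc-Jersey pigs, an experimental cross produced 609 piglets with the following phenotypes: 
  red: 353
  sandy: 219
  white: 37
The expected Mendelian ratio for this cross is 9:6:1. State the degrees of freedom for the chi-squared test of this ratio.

A goodness-of-fit test with 3 phenotype classes has df = 3 − 1 = 2.

2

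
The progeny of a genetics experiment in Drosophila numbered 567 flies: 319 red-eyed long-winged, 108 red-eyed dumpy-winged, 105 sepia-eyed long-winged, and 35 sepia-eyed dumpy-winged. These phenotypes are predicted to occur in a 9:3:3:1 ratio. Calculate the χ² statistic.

0.048

Under the 9:3:3:1 hypothesis (Σ ratio = 16, N = 567):
  red-eyed long-winged: 567 × 9/16 = 318.9375
  red-eyed dumpy-winged: 567 × 3/16 = 106.3125
  sepia-eyed long-winged: 567 × 3/16 = 106.3125
  sepia-eyed dumpy-winged: 567 × 1/16 = 35.4375
χ² = Σ (O − E)² / E
  red-eyed long-winged: (319 − 318.9375)² / 318.9375 = 0.0000
  red-eyed dumpy-winged: (108 − 106.3125)² / 106.3125 = 0.0268
  sepia-eyed long-winged: (105 − 106.3125)² / 106.3125 = 0.0162
  sepia-eyed dumpy-winged: (35 − 35.4375)² / 35.4375 = 0.0054
χ² = 0.0000 + 0.0268 + 0.0162 + 0.0054 = 0.0484 ≈ 0.048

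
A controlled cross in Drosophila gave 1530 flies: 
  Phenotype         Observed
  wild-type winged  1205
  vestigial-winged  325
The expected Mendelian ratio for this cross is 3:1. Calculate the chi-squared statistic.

Under the 3:1 hypothesis (Σ ratio = 4, N = 1530):
  wild-type winged: 1530 × 3/4 = 1147.5
  vestigial-winged: 1530 × 1/4 = 382.5
χ² = Σ (O − E)² / E
  wild-type winged: (1205 − 1147.5)² / 1147.5 = 2.8813
  vestigial-winged: (325 − 382.5)² / 382.5 = 8.6438
χ² = 2.8813 + 8.6438 = 11.5251 ≈ 11.525

11.525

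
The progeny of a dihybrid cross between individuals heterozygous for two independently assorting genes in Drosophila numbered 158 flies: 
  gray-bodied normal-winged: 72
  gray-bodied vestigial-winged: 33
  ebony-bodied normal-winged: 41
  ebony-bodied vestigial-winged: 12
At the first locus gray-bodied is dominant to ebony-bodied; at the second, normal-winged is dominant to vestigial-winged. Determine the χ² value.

A dihybrid F₂ with independent assortment and complete dominance at both loci gives a 9:3:3:1 phenotypic ratio.
Under the 9:3:3:1 hypothesis (Σ ratio = 16, N = 158):
  gray-bodied normal-winged: 158 × 9/16 = 88.875
  gray-bodied vestigial-winged: 158 × 3/16 = 29.625
  ebony-bodied normal-winged: 158 × 3/16 = 29.625
  ebony-bodied vestigial-winged: 158 × 1/16 = 9.875
χ² = Σ (O − E)² / E
  gray-bodied normal-winged: (72 − 88.875)² / 88.875 = 3.2041
  gray-bodied vestigial-winged: (33 − 29.625)² / 29.625 = 0.3845
  ebony-bodied normal-winged: (41 − 29.625)² / 29.625 = 4.3676
  ebony-bodied vestigial-winged: (12 − 9.875)² / 9.875 = 0.4573
χ² = 3.2041 + 0.3845 + 4.3676 + 0.4573 = 8.4135 ≈ 8.414

8.414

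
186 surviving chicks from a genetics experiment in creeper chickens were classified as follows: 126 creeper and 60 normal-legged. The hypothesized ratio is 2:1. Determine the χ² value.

0.097

Under the 2:1 hypothesis (Σ ratio = 3, N = 186):
  creeper: 186 × 2/3 = 124
  normal-legged: 186 × 1/3 = 62
χ² = Σ (O − E)² / E
  creeper: (126 − 124)² / 124 = 0.0323
  normal-legged: (60 − 62)² / 62 = 0.0645
χ² = 0.0323 + 0.0645 = 0.0968 ≈ 0.097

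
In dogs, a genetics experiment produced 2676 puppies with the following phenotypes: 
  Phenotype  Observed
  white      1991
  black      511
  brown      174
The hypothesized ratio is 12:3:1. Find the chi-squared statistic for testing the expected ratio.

0.571

The 12:3:1 ratio has 16 parts, so with N = 2676 the expected counts are:
  white: 2676 × 12/16 = 2007
  black: 2676 × 3/16 = 501.75
  brown: 2676 × 1/16 = 167.25
χ² = Σ (O − E)² / E
  white: (1991 − 2007)² / 2007 = 0.1276
  black: (511 − 501.75)² / 501.75 = 0.1705
  brown: (174 − 167.25)² / 167.25 = 0.2724
χ² = 0.1276 + 0.1705 + 0.2724 = 0.5705 ≈ 0.571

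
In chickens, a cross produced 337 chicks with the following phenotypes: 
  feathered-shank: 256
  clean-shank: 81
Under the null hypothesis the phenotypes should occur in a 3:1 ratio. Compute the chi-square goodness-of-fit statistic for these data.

Expected counts for N = 337 under a 3:1 ratio (total parts = 4):
  feathered-shank: 337 × 3/4 = 252.75
  clean-shank: 337 × 1/4 = 84.25
χ² = Σ (O − E)² / E
  feathered-shank: (256 − 252.75)² / 252.75 = 0.0418
  clean-shank: (81 − 84.25)² / 84.25 = 0.1254
χ² = 0.0418 + 0.1254 = 0.1672 ≈ 0.167

0.167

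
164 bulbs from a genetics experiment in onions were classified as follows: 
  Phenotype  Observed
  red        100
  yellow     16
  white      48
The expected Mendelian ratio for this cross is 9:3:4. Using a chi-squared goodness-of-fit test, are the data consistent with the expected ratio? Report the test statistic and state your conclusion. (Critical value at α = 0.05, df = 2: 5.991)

8.921; not consistent

The 9:3:4 ratio has 16 parts, so with N = 164 the expected counts are:
  red: 164 × 9/16 = 92.25
  yellow: 164 × 3/16 = 30.75
  white: 164 × 4/16 = 41
χ² = Σ (O − E)² / E
  red: (100 − 92.25)² / 92.25 = 0.6511
  yellow: (16 − 30.75)² / 30.75 = 7.0752
  white: (48 − 41)² / 41 = 1.1951
χ² = 0.6511 + 7.0752 + 1.1951 = 8.9214 ≈ 8.921
Degrees of freedom = 3 − 1 = 2; critical value at α = 0.05 is 5.991.
Since 8.921 > 5.991, we reject the null hypothesis — the data do not fit the 9:3:4 ratio.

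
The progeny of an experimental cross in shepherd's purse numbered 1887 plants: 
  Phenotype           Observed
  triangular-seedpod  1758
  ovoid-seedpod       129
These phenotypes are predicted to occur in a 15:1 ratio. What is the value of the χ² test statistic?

1.107

Under the 15:1 hypothesis (Σ ratio = 16, N = 1887):
  triangular-seedpod: 1887 × 15/16 = 1769.0625
  ovoid-seedpod: 1887 × 1/16 = 117.9375
χ² = Σ (O − E)² / E
  triangular-seedpod: (1758 − 1769.0625)² / 1769.0625 = 0.0692
  ovoid-seedpod: (129 − 117.9375)² / 117.9375 = 1.0377
χ² = 0.0692 + 1.0377 = 1.1069 ≈ 1.107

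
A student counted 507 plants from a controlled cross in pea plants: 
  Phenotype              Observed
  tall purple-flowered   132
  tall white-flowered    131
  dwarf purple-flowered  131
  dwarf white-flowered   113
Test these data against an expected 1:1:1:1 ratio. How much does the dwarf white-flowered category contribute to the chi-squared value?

Total ratio parts = 4. Expected numbers out of 507:
  tall purple-flowered: 507 × 1/4 = 126.75
  tall white-flowered: 507 × 1/4 = 126.75
  dwarf purple-flowered: 507 × 1/4 = 126.75
  dwarf white-flowered: 507 × 1/4 = 126.75
Contribution of dwarf white-flowered: (113 − 126.75)² / 126.75 = 1.4916

1.492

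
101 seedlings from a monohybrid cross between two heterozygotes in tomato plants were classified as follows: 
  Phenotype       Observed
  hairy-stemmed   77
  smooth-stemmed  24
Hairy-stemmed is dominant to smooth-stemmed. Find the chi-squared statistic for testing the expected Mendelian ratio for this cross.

0.083

For a monohybrid cross between heterozygotes with complete dominance, the expected phenotypic ratio is 3:1.
The 3:1 ratio has 4 parts, so with N = 101 the expected counts are:
  hairy-stemmed: 101 × 3/4 = 75.75
  smooth-stemmed: 101 × 1/4 = 25.25
χ² = Σ (O − E)² / E
  hairy-stemmed: (77 − 75.75)² / 75.75 = 0.0206
  smooth-stemmed: (24 − 25.25)² / 25.25 = 0.0619
χ² = 0.0206 + 0.0619 = 0.0825 ≈ 0.083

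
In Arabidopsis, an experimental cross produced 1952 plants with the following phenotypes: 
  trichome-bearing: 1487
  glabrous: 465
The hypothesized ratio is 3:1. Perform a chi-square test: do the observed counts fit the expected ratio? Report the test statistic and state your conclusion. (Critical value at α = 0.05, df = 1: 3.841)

Total ratio parts = 4. Expected numbers out of 1952:
  trichome-bearing: 1952 × 3/4 = 1464
  glabrous: 1952 × 1/4 = 488
χ² = Σ (O − E)² / E
  trichome-bearing: (1487 − 1464)² / 1464 = 0.3613
  glabrous: (465 − 488)² / 488 = 1.0840
χ² = 0.3613 + 1.0840 = 1.4453 ≈ 1.445
Degrees of freedom = 2 − 1 = 1; critical value at α = 0.05 is 3.841.
Since 1.445 < 3.841, we fail to reject the null hypothesis — the data are consistent with the 3:1 ratio.

1.445; consistent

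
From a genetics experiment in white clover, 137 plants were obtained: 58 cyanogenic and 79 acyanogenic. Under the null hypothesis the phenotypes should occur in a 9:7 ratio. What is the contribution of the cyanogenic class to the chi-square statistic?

4.715

Total ratio parts = 16. Expected numbers out of 137:
  cyanogenic: 137 × 9/16 = 77.0625
  acyanogenic: 137 × 7/16 = 59.9375
Contribution of cyanogenic: (58 − 77.0625)² / 77.0625 = 4.7154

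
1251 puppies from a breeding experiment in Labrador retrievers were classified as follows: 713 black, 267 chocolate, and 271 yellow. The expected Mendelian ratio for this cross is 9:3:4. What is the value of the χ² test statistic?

10.182

The 9:3:4 ratio has 16 parts, so with N = 1251 the expected counts are:
  black: 1251 × 9/16 = 703.6875
  chocolate: 1251 × 3/16 = 234.5625
  yellow: 1251 × 4/16 = 312.75
χ² = Σ (O − E)² / E
  black: (713 − 703.6875)² / 703.6875 = 0.1232
  chocolate: (267 − 234.5625)² / 234.5625 = 4.4858
  yellow: (271 − 312.75)² / 312.75 = 5.5733
χ² = 0.1232 + 4.4858 + 5.5733 = 10.1823 ≈ 10.182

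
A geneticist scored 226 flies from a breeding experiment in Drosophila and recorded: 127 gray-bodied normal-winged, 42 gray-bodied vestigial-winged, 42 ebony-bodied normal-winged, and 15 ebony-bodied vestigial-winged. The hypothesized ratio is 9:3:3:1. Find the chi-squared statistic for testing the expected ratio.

0.061

Total ratio parts = 16. Expected numbers out of 226:
  gray-bodied normal-winged: 226 × 9/16 = 127.125
  gray-bodied vestigial-winged: 226 × 3/16 = 42.375
  ebony-bodied normal-winged: 226 × 3/16 = 42.375
  ebony-bodied vestigial-winged: 226 × 1/16 = 14.125
χ² = Σ (O − E)² / E
  gray-bodied normal-winged: (127 − 127.125)² / 127.125 = 0.0001
  gray-bodied vestigial-winged: (42 − 42.375)² / 42.375 = 0.0033
  ebony-bodied normal-winged: (42 − 42.375)² / 42.375 = 0.0033
  ebony-bodied vestigial-winged: (15 − 14.125)² / 14.125 = 0.0542
χ² = 0.0001 + 0.0033 + 0.0033 + 0.0542 = 0.0609 ≈ 0.061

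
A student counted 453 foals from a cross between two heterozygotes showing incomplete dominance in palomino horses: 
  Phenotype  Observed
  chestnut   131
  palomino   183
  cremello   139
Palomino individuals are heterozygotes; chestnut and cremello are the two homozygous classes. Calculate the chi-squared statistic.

With incomplete dominance, a heterozygote × heterozygote cross gives a 1:2:1 phenotypic ratio.
Expected counts for N = 453 under a 1:2:1 ratio (total parts = 4):
  chestnut: 453 × 1/4 = 113.25
  palomino: 453 × 2/4 = 226.5
  cremello: 453 × 1/4 = 113.25
χ² = Σ (O − E)² / E
  chestnut: (131 − 113.25)² / 113.25 = 2.7820
  palomino: (183 − 226.5)² / 226.5 = 8.3543
  cremello: (139 − 113.25)² / 113.25 = 5.8549
χ² = 2.7820 + 8.3543 + 5.8549 = 16.9912 ≈ 16.991

16.991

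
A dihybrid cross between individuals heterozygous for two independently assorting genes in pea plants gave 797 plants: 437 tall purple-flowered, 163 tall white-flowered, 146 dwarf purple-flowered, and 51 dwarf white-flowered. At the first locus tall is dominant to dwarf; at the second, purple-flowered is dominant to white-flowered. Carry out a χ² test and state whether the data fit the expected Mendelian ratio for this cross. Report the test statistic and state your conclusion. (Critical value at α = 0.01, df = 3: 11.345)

1.624; consistent

A dihybrid F₂ with independent assortment and complete dominance at both loci gives a 9:3:3:1 phenotypic ratio.
Under the 9:3:3:1 hypothesis (Σ ratio = 16, N = 797):
  tall purple-flowered: 797 × 9/16 = 448.3125
  tall white-flowered: 797 × 3/16 = 149.4375
  dwarf purple-flowered: 797 × 3/16 = 149.4375
  dwarf white-flowered: 797 × 1/16 = 49.8125
χ² = Σ (O − E)² / E
  tall purple-flowered: (437 − 448.3125)² / 448.3125 = 0.2855
  tall white-flowered: (163 − 149.4375)² / 149.4375 = 1.2309
  dwarf purple-flowered: (146 − 149.4375)² / 149.4375 = 0.0791
  dwarf white-flowered: (51 − 49.8125)² / 49.8125 = 0.0283
χ² = 0.2855 + 1.2309 + 0.0791 + 0.0283 = 1.6238 ≈ 1.624
Degrees of freedom = 4 − 1 = 3; critical value at α = 0.01 is 11.345.
Since 1.624 < 11.345, we fail to reject the null hypothesis — the data are consistent with the 9:3:3:1 ratio.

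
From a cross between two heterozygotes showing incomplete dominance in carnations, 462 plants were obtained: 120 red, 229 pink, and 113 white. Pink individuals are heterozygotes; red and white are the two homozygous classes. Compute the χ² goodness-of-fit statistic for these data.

With incomplete dominance, a heterozygote × heterozygote cross gives a 1:2:1 phenotypic ratio.
Under the 1:2:1 hypothesis (Σ ratio = 4, N = 462):
  red: 462 × 1/4 = 115.5
  pink: 462 × 2/4 = 231
  white: 462 × 1/4 = 115.5
χ² = Σ (O − E)² / E
  red: (120 − 115.5)² / 115.5 = 0.1753
  pink: (229 − 231)² / 231 = 0.0173
  white: (113 − 115.5)² / 115.5 = 0.0541
χ² = 0.1753 + 0.0173 + 0.0541 = 0.2467 ≈ 0.247

0.247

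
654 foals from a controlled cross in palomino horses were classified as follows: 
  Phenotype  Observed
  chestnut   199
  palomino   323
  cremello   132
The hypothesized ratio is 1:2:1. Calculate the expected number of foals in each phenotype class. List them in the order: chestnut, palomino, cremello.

The 1:2:1 ratio has 4 parts, so with N = 654 the expected counts are:
  chestnut: 654 × 1/4 = 163.5
  palomino: 654 × 2/4 = 327
  cremello: 654 × 1/4 = 163.5

163.5, 327, 163.5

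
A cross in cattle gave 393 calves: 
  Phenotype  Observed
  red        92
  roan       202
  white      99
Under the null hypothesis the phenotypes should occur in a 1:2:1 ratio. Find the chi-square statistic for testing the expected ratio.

0.557

Under the 1:2:1 hypothesis (Σ ratio = 4, N = 393):
  red: 393 × 1/4 = 98.25
  roan: 393 × 2/4 = 196.5
  white: 393 × 1/4 = 98.25
χ² = Σ (O − E)² / E
  red: (92 − 98.25)² / 98.25 = 0.3976
  roan: (202 − 196.5)² / 196.5 = 0.1539
  white: (99 − 98.25)² / 98.25 = 0.0057
χ² = 0.3976 + 0.1539 + 0.0057 = 0.5572 ≈ 0.557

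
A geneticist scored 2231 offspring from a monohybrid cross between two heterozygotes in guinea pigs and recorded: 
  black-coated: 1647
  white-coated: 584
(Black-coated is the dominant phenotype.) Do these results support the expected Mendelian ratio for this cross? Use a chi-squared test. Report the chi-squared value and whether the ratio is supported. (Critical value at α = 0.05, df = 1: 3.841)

For a monohybrid cross between heterozygotes with complete dominance, the expected phenotypic ratio is 3:1.
Under the 3:1 hypothesis (Σ ratio = 4, N = 2231):
  black-coated: 2231 × 3/4 = 1673.25
  white-coated: 2231 × 1/4 = 557.75
χ² = Σ (O − E)² / E
  black-coated: (1647 − 1673.25)² / 1673.25 = 0.4118
  white-coated: (584 − 557.75)² / 557.75 = 1.2354
χ² = 0.4118 + 1.2354 = 1.6472 ≈ 1.647
Degrees of freedom = 2 − 1 = 1; critical value at α = 0.05 is 3.841.
Since 1.647 < 3.841, we fail to reject the null hypothesis — the data are consistent with the 3:1 ratio.

1.647; consistent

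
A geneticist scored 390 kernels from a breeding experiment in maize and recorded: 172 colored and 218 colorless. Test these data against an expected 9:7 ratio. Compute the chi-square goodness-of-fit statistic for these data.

23.385

Under the 9:7 hypothesis (Σ ratio = 16, N = 390):
  colored: 390 × 9/16 = 219.375
  colorless: 390 × 7/16 = 170.625
χ² = Σ (O − E)² / E
  colored: (172 − 219.375)² / 219.375 = 10.2308
  colorless: (218 − 170.625)² / 170.625 = 13.1539
χ² = 10.2308 + 13.1539 = 23.3847 ≈ 23.385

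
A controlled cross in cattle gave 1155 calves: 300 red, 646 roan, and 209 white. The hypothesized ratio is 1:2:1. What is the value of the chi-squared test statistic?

The 1:2:1 ratio has 4 parts, so with N = 1155 the expected counts are:
  red: 1155 × 1/4 = 288.75
  roan: 1155 × 2/4 = 577.5
  white: 1155 × 1/4 = 288.75
χ² = Σ (O − E)² / E
  red: (300 − 288.75)² / 288.75 = 0.4383
  roan: (646 − 577.5)² / 577.5 = 8.1251
  white: (209 − 288.75)² / 288.75 = 22.0262
χ² = 0.4383 + 8.1251 + 22.0262 = 30.5896 ≈ 30.590

30.590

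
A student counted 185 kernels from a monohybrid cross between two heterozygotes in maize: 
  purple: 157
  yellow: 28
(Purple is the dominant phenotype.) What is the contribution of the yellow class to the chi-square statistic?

7.201

For a monohybrid cross between heterozygotes with complete dominance, the expected phenotypic ratio is 3:1.
Total ratio parts = 4. Expected numbers out of 185:
  purple: 185 × 3/4 = 138.75
  yellow: 185 × 1/4 = 46.25
Contribution of yellow: (28 − 46.25)² / 46.25 = 7.2014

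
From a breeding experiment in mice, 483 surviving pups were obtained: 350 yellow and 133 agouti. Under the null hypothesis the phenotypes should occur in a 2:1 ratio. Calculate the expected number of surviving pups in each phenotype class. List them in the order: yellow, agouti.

322, 161

The 2:1 ratio has 3 parts, so with N = 483 the expected counts are:
  yellow: 483 × 2/3 = 322
  agouti: 483 × 1/3 = 161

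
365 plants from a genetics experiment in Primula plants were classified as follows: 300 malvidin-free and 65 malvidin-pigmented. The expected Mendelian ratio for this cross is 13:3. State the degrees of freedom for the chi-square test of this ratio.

A goodness-of-fit test with 2 phenotype classes has df = 2 − 1 = 1.

1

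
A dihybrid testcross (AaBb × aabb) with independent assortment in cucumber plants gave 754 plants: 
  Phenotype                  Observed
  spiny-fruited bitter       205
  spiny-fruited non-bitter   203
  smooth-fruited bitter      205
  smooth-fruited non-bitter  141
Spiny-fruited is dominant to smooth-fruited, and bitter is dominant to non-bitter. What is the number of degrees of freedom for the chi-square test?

A dihybrid testcross with independent assortment gives a 1:1:1:1 ratio.
A goodness-of-fit test with 4 phenotype classes has df = 4 − 1 = 3.

3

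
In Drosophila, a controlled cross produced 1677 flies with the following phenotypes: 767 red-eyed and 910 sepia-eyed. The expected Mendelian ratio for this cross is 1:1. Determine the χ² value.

12.194

Under the 1:1 hypothesis (Σ ratio = 2, N = 1677):
  red-eyed: 1677 × 1/2 = 838.5
  sepia-eyed: 1677 × 1/2 = 838.5
χ² = Σ (O − E)² / E
  red-eyed: (767 − 838.5)² / 838.5 = 6.0969
  sepia-eyed: (910 − 838.5)² / 838.5 = 6.0969
χ² = 6.0969 + 6.0969 = 12.1938 ≈ 12.194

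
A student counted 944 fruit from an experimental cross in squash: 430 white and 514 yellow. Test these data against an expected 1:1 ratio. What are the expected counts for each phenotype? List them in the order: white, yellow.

The 1:1 ratio has 2 parts, so with N = 944 the expected counts are:
  white: 944 × 1/2 = 472
  yellow: 944 × 1/2 = 472

472, 472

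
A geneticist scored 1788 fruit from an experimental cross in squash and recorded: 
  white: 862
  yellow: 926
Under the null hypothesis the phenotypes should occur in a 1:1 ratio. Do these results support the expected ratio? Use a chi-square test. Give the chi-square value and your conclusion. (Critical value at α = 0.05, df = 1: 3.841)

Total ratio parts = 2. Expected numbers out of 1788:
  white: 1788 × 1/2 = 894
  yellow: 1788 × 1/2 = 894
χ² = Σ (O − E)² / E
  white: (862 − 894)² / 894 = 1.1454
  yellow: (926 − 894)² / 894 = 1.1454
χ² = 1.1454 + 1.1454 = 2.2908 ≈ 2.291
Degrees of freedom = 2 − 1 = 1; critical value at α = 0.05 is 3.841.
Since 2.291 < 3.841, we fail to reject the null hypothesis — the data are consistent with the 1:1 ratio.

2.291; consistent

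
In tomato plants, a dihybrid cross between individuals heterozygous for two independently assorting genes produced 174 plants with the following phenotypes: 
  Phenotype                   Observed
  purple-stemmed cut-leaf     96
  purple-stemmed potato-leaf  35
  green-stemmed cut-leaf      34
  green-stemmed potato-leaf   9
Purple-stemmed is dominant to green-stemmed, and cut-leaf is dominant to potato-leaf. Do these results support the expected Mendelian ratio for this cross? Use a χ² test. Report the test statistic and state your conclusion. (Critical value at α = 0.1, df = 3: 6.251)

0.590; consistent

A dihybrid F₂ with independent assortment and complete dominance at both loci gives a 9:3:3:1 phenotypic ratio.
Expected counts for N = 174 under a 9:3:3:1 ratio (total parts = 16):
  purple-stemmed cut-leaf: 174 × 9/16 = 97.875
  purple-stemmed potato-leaf: 174 × 3/16 = 32.625
  green-stemmed cut-leaf: 174 × 3/16 = 32.625
  green-stemmed potato-leaf: 174 × 1/16 = 10.875
χ² = Σ (O − E)² / E
  purple-stemmed cut-leaf: (96 − 97.875)² / 97.875 = 0.0359
  purple-stemmed potato-leaf: (35 − 32.625)² / 32.625 = 0.1729
  green-stemmed cut-leaf: (34 − 32.625)² / 32.625 = 0.0580
  green-stemmed potato-leaf: (9 − 10.875)² / 10.875 = 0.3233
χ² = 0.0359 + 0.1729 + 0.0580 + 0.3233 = 0.5901 ≈ 0.590
Degrees of freedom = 4 − 1 = 3; critical value at α = 0.1 is 6.251.
Since 0.590 < 6.251, we fail to reject the null hypothesis — the data are consistent with the 9:3:3:1 ratio.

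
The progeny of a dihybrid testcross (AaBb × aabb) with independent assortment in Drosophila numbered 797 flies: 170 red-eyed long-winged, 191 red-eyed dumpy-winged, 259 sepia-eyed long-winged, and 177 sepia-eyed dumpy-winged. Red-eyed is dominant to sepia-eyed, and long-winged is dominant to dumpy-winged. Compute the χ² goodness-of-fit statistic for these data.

25.038

A dihybrid testcross with independent assortment gives a 1:1:1:1 ratio.
Total ratio parts = 4. Expected numbers out of 797:
  red-eyed long-winged: 797 × 1/4 = 199.25
  red-eyed dumpy-winged: 797 × 1/4 = 199.25
  sepia-eyed long-winged: 797 × 1/4 = 199.25
  sepia-eyed dumpy-winged: 797 × 1/4 = 199.25
χ² = Σ (O − E)² / E
  red-eyed long-winged: (170 − 199.25)² / 199.25 = 4.2939
  red-eyed dumpy-winged: (191 − 199.25)² / 199.25 = 0.3416
  sepia-eyed long-winged: (259 − 199.25)² / 199.25 = 17.9175
  sepia-eyed dumpy-winged: (177 − 199.25)² / 199.25 = 2.4846
χ² = 4.2939 + 0.3416 + 17.9175 + 2.4846 = 25.0376 ≈ 25.038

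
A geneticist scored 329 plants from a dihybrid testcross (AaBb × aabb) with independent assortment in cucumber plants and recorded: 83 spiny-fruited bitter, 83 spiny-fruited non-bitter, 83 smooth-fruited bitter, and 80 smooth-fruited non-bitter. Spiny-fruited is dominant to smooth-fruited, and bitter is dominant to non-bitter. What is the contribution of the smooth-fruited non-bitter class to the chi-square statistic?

A dihybrid testcross with independent assortment gives a 1:1:1:1 ratio.
Total ratio parts = 4. Expected numbers out of 329:
  spiny-fruited bitter: 329 × 1/4 = 82.25
  spiny-fruited non-bitter: 329 × 1/4 = 82.25
  smooth-fruited bitter: 329 × 1/4 = 82.25
  smooth-fruited non-bitter: 329 × 1/4 = 82.25
Contribution of smooth-fruited non-bitter: (80 − 82.25)² / 82.25 = 0.0616

0.062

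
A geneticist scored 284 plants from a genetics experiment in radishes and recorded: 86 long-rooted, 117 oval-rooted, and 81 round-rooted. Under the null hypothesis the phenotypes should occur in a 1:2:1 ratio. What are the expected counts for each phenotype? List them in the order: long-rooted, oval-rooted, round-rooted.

71, 142, 71

The 1:2:1 ratio has 4 parts, so with N = 284 the expected counts are:
  long-rooted: 284 × 1/4 = 71
  oval-rooted: 284 × 2/4 = 142
  round-rooted: 284 × 1/4 = 71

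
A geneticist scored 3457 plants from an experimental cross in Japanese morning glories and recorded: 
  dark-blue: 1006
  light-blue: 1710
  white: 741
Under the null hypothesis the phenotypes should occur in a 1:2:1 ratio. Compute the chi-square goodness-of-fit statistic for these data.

41.024

Under the 1:2:1 hypothesis (Σ ratio = 4, N = 3457):
  dark-blue: 3457 × 1/4 = 864.25
  light-blue: 3457 × 2/4 = 1728.5
  white: 3457 × 1/4 = 864.25
χ² = Σ (O − E)² / E
  dark-blue: (1006 − 864.25)² / 864.25 = 23.2491
  light-blue: (1710 − 1728.5)² / 1728.5 = 0.1980
  white: (741 − 864.25)² / 864.25 = 17.5766
χ² = 23.2491 + 0.1980 + 17.5766 = 41.0237 ≈ 41.024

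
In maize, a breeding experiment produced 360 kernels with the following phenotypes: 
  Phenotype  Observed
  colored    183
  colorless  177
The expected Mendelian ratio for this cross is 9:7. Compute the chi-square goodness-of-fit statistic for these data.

4.292

Expected counts for N = 360 under a 9:7 ratio (total parts = 16):
  colored: 360 × 9/16 = 202.5
  colorless: 360 × 7/16 = 157.5
χ² = Σ (O − E)² / E
  colored: (183 − 202.5)² / 202.5 = 1.8778
  colorless: (177 − 157.5)² / 157.5 = 2.4143
χ² = 1.8778 + 2.4143 = 4.2921 ≈ 4.292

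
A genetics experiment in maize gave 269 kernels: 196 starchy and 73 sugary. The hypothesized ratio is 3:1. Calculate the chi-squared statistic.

0.656

Expected counts for N = 269 under a 3:1 ratio (total parts = 4):
  starchy: 269 × 3/4 = 201.75
  sugary: 269 × 1/4 = 67.25
χ² = Σ (O − E)² / E
  starchy: (196 − 201.75)² / 201.75 = 0.1639
  sugary: (73 − 67.25)² / 67.25 = 0.4916
χ² = 0.1639 + 0.4916 = 0.6555 ≈ 0.656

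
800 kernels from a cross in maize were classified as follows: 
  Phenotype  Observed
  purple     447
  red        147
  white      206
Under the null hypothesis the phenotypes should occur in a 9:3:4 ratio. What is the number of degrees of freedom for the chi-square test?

A goodness-of-fit test with 3 phenotype classes has df = 3 − 1 = 2.

2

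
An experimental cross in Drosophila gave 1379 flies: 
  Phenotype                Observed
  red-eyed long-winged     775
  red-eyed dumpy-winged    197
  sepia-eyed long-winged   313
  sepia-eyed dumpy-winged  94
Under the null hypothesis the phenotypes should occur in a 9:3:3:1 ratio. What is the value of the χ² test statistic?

26.828

The 9:3:3:1 ratio has 16 parts, so with N = 1379 the expected counts are:
  red-eyed long-winged: 1379 × 9/16 = 775.6875
  red-eyed dumpy-winged: 1379 × 3/16 = 258.5625
  sepia-eyed long-winged: 1379 × 3/16 = 258.5625
  sepia-eyed dumpy-winged: 1379 × 1/16 = 86.1875
χ² = Σ (O − E)² / E
  red-eyed long-winged: (775 − 775.6875)² / 775.6875 = 0.0006
  red-eyed dumpy-winged: (197 − 258.5625)² / 258.5625 = 14.6577
  sepia-eyed long-winged: (313 − 258.5625)² / 258.5625 = 11.4612
  sepia-eyed dumpy-winged: (94 − 86.1875)² / 86.1875 = 0.7082
χ² = 0.0006 + 14.6577 + 11.4612 + 0.7082 = 26.8277 ≈ 26.828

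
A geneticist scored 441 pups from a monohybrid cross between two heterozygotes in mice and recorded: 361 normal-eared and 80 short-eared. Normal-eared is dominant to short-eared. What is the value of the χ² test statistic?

11.067

For a monohybrid cross between heterozygotes with complete dominance, the expected phenotypic ratio is 3:1.
Total ratio parts = 4. Expected numbers out of 441:
  normal-eared: 441 × 3/4 = 330.75
  short-eared: 441 × 1/4 = 110.25
χ² = Σ (O − E)² / E
  normal-eared: (361 − 330.75)² / 330.75 = 2.7666
  short-eared: (80 − 110.25)² / 110.25 = 8.2999
χ² = 2.7666 + 8.2999 = 11.0665 ≈ 11.067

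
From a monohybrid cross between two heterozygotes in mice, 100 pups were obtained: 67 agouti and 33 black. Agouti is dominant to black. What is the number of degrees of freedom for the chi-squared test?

1

For a monohybrid cross between heterozygotes with complete dominance, the expected phenotypic ratio is 3:1.
A goodness-of-fit test with 2 phenotype classes has df = 2 − 1 = 1.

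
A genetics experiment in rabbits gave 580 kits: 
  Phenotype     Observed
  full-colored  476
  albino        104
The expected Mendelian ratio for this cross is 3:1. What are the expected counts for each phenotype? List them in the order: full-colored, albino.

435, 145

Total ratio parts = 4. Expected numbers out of 580:
  full-colored: 580 × 3/4 = 435
  albino: 580 × 1/4 = 145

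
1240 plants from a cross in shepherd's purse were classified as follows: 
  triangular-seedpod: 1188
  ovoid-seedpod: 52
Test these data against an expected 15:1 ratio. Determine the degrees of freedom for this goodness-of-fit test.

1

A goodness-of-fit test with 2 phenotype classes has df = 2 − 1 = 1.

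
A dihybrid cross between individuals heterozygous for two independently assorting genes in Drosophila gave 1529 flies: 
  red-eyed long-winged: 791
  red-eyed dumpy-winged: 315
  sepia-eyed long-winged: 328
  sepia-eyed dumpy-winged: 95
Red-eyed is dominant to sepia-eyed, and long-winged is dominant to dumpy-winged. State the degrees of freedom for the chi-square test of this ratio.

A dihybrid F₂ with independent assortment and complete dominance at both loci gives a 9:3:3:1 phenotypic ratio.
A goodness-of-fit test with 4 phenotype classes has df = 4 − 1 = 3.

3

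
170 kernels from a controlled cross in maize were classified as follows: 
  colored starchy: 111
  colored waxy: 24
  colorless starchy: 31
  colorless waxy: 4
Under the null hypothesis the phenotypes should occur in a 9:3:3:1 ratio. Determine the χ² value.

Expected counts for N = 170 under a 9:3:3:1 ratio (total parts = 16):
  colored starchy: 170 × 9/16 = 95.625
  colored waxy: 170 × 3/16 = 31.875
  colorless starchy: 170 × 3/16 = 31.875
  colorless waxy: 170 × 1/16 = 10.625
χ² = Σ (O − E)² / E
  colored starchy: (111 − 95.625)² / 95.625 = 2.4721
  colored waxy: (24 − 31.875)² / 31.875 = 1.9456
  colorless starchy: (31 − 31.875)² / 31.875 = 0.0240
  colorless waxy: (4 − 10.625)² / 10.625 = 4.1309
χ² = 2.4721 + 1.9456 + 0.0240 + 4.1309 = 8.5726 ≈ 8.573

8.573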